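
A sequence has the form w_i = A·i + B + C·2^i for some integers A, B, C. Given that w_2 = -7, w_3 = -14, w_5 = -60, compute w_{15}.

At i = 2, 3, 5: 2A + B + 4C = -7; 3A + B + 8C = -14; 5A + B + 32C = -60.
Subtracting the first from the second: A + 4C = -7.
Subtracting the second from the third: 2A + 24C = -46.
Solving: C = -2, A = 1, then B = -1.
Hence w_{15} = 1·15 + (-1) + (-2)·32768 = -65522.

-65522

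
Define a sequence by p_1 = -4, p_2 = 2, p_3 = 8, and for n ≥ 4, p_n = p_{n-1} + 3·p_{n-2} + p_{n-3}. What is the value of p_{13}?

37236

Iterate the recurrence:
p_4 = 10;  p_5 = 36;  p_6 = 74;  p_7 = 192;  p_8 = 450;  p_9 = 1100;  p_{10} = 2642;  p_{11} = 6392;  p_{12} = 15418;  p_{13} = 37236.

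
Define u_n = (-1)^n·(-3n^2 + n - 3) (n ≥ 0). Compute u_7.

(-1)^7 = -1; -3n^2 + n - 3 at n=7 is -143; so u_7 = 143.

143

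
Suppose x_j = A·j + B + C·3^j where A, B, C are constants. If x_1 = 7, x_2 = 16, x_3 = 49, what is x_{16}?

Write the equations: A + B + 3C = 7; 2A + B + 9C = 16; 3A + B + 27C = 49.
Subtracting the first from the second: A + 6C = 9.
Subtracting the second from the third: A + 18C = 33.
Solving: C = 2, A = -3, then B = 4.
Hence x_{16} = -3·16 + 4 + 2·43046721 = 86093398.

86093398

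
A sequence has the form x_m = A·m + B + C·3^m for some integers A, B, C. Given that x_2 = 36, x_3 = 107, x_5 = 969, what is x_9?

At m = 2, 3, 5: 2A + B + 9C = 36; 3A + B + 27C = 107; 5A + B + 243C = 969.
Subtracting the first from the second: A + 18C = 71.
Subtracting the second from the third: 2A + 216C = 862.
Solving: C = 4, A = -1, then B = 2.
So x_m = -1·m + 2 + 4·3^m; at m=9 this is 78725.

78725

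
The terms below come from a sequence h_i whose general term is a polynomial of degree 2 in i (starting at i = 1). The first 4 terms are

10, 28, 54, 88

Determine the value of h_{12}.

1st diffs: 18, 26, 34.
2nd diffs: 8, 8 (constant).
So h_i = 4i^2 + 6i.
Evaluating at i = 12 gives h_{12} = 648.

648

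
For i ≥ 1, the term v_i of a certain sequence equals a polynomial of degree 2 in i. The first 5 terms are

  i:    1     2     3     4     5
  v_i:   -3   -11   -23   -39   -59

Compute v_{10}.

1st diffs: -8, -12, -16, -20.
2nd diffs: -4, -4, -4 (constant).
So v_i = -2i^2 - 2i + 1.
Evaluating at i = 10 gives v_{10} = -219.

-219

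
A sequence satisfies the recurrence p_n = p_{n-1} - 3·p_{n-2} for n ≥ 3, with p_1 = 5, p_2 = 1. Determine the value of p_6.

Iterate the recurrence:
p_3 = -14, p_4 = -17, p_5 = 25, p_6 = 76.

76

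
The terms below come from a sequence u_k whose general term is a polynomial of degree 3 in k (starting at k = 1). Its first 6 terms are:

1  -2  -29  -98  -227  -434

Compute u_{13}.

1st diffs: -3, -27, -69, -129, -207.
2nd diffs: -24, -42, -60, -78.
3rd diffs: -18, -18, -18 (constant).
Newton forward-difference form: u_k = 1 + (-3)·C(k-1,1) + (-24)·C(k-1,2) + (-18)·C(k-1,3).
At k = 13: k-1 = 12, so u_{13} = 1 - 36 - 1584 - 3960 = -5579.

-5579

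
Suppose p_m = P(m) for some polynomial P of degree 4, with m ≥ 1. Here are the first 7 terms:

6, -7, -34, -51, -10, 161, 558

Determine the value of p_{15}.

31310

1st diffs: -13, -27, -17, 41, 171, 397.
2nd diffs: -14, 10, 58, 130, 226.
3rd diffs: 24, 48, 72, 96.
4th diffs: 24, 24, 24 (constant).
So p_m = m^4 - 6m^3 + 4m^2 + 2m + 5.
Evaluating at m = 15 gives p_{15} = 31310.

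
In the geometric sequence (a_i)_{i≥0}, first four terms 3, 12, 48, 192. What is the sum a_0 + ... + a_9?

1048575

Common ratio r = 4.
a_i = 3·4^(i-0).
S = 3·(4^10 - 1)/(4 - 1) = 3·(1048576 - 1)/(3) = 1048575.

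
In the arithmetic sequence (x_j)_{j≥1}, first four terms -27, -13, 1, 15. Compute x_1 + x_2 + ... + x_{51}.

Common difference d = 14.
x_j = -27 + (j - 1)·14.
x_{51} = 673; S = 51·(-27 + 673)/2 = 16473.

16473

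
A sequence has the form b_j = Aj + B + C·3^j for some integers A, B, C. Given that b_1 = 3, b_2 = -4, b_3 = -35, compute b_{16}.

-86093358

At j = 1, 2, 3: A + B + 3C = 3; 2A + B + 9C = -4; 3A + B + 27C = -35.
Subtracting the first from the second: A + 6C = -7.
Subtracting the second from the third: A + 18C = -31.
Solving: C = -2, A = 5, then B = 4.
Therefore b_{16} = 80 + 4 + (-2)·43046721 = -86093358.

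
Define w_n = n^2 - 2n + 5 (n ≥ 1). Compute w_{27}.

w_{27} = 1·27^2 - 2·27 + 5 = 680.

680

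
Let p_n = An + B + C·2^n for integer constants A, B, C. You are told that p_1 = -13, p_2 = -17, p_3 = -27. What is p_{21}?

-6291423

At n = 1, 2, 3: A + B + 2C = -13; 2A + B + 4C = -17; 3A + B + 8C = -27.
Subtracting the first from the second: A + 2C = -4.
Subtracting the second from the third: A + 4C = -10.
Solving: C = -3, A = 2, then B = -9.
So p_n = 2·n + (-9) + (-3)·2^n; at n=21 this is -6291423.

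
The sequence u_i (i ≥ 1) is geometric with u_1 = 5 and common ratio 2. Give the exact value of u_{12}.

u_i = 5·2^(i-1).
u_{12} = 5·2^11 = 10240.

10240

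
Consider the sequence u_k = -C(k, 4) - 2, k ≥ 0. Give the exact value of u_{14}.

C(14, 4) = 1001, so u_{14} = -1003.

-1003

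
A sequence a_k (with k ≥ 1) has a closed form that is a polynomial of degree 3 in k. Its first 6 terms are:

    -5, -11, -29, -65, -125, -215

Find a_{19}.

-6845

1st diffs: -6, -18, -36, -60, -90.
2nd diffs: -12, -18, -24, -30.
3rd diffs: -6, -6, -6 (constant).
Newton forward-difference form: a_k = -5 + (-6)·C(k-1,1) + (-12)·C(k-1,2) + (-6)·C(k-1,3).
At k = 19: k-1 = 18, so a_{19} = -5 - 108 - 1836 - 4896 = -6845.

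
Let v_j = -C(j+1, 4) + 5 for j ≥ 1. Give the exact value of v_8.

C(9, 4) = 126, so v_8 = -121.

-121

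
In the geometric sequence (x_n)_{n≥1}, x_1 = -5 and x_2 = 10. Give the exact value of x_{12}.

Common ratio r = -2.
x_n = (-5)·(-2)^(n-1).
x_{12} = (-5)·(-2)^11 = 10240.

10240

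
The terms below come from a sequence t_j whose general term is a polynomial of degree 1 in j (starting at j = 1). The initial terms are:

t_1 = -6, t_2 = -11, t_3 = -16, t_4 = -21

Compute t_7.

-36

1st diffs: -5, -5, -5 (constant).
So t_j = -5j - 1.
Evaluating at j = 7 gives t_7 = -36.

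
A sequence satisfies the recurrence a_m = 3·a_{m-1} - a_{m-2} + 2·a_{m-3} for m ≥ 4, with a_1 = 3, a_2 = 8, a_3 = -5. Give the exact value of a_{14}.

-429920

a_4 = -17  a_5 = -30  a_6 = -83  …  a_{11} = -17750  a_{12} = -51359  a_{13} = -148593  a_{14} = -429920.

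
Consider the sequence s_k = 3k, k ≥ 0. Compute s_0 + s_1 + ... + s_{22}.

Over k = 0..22: Σk = 253.
Total = (3)·253 = 759.

759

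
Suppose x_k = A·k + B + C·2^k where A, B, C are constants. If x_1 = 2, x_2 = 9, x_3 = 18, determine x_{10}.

1069

Write the equations: A + B + 2C = 2; 2A + B + 4C = 9; 3A + B + 8C = 18.
Subtracting the first from the second: A + 2C = 7.
Subtracting the second from the third: A + 4C = 9.
Solving: C = 1, A = 5, then B = -5.
Therefore x_{10} = 50 + (-5) + 1·1024 = 1069.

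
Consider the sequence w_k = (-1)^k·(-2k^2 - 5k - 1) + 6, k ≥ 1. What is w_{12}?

-343

(-1)^12 = 1; -2k^2 - 5k - 1 at k=12 is -349; so w_{12} = -343.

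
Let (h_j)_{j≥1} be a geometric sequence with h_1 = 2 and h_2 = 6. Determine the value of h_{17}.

Common ratio r = 3.
h_j = 2·3^(j-1).
h_{17} = 2·3^16 = 86093442.

86093442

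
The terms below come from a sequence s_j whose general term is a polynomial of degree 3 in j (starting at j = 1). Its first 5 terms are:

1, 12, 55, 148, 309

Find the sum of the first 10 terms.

1st diffs: 11, 43, 93, 161.
2nd diffs: 32, 50, 68.
3rd diffs: 18, 18 (constant).
So s_j = 3j^3 - 2j^2 - 4j + 4.
Continuing: …, 556, 907, 1380, 1993, …, s_{10} = 2764.
Summing j = 1..10 (10 terms) gives 8125.

8125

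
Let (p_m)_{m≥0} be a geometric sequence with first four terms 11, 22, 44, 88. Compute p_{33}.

94489280512

Common ratio r = 2.
p_m = 11·2^(m-0).
p_{33} = 11·2^33 = 94489280512.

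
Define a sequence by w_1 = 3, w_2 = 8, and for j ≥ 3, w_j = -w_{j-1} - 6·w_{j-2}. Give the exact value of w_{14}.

-558862

w_3 = -26;  w_4 = -22;  w_5 = 178;  …;  w_{11} = -16382;  w_{12} = 92114;  w_{13} = 6178;  w_{14} = -558862.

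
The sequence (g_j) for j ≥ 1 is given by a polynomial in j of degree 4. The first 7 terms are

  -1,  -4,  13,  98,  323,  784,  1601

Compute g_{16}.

56654

1st diffs: -3, 17, 85, 225, 461, 817.
2nd diffs: 20, 68, 140, 236, 356.
3rd diffs: 48, 72, 96, 120.
4th diffs: 24, 24, 24 (constant).
Newton forward-difference form: g_j = -1 + (-3)·C(j-1,1) + 20·C(j-1,2) + 48·C(j-1,3) + 24·C(j-1,4).
At j = 16: j-1 = 15, so g_{16} = -1 - 45 + 2100 + 21840 + 32760 = 56654.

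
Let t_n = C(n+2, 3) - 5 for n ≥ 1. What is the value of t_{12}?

C(14, 3) = 364, so t_{12} = 359.

359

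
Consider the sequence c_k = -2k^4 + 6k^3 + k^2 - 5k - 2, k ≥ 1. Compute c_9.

-8714

c_9 = -2·9^4 + 6·9^3 + 1·9^2 - 5·9 - 2 = -8714.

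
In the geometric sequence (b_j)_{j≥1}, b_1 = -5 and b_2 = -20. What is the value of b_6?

-5120

Common ratio r = 4.
b_j = (-5)·4^(j-1).
b_6 = (-5)·4^5 = -5120.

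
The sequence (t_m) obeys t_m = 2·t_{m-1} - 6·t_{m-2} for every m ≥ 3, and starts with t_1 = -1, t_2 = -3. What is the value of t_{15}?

354816

Applying the relation repeatedly:
t_3 = 0; t_4 = 18; t_5 = 36; …; t_{12} = -20448; t_{13} = -54720; t_{14} = 13248; t_{15} = 354816.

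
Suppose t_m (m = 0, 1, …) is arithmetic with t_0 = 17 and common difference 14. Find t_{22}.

t_m = 17 + (m - 0)·14.
t_{22} = 17 + 22·14 = 325.

325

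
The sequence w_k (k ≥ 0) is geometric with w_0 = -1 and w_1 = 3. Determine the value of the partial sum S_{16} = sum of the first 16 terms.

10761680

Common ratio r = -3.
w_k = (-1)·(-3)^(k-0).
S = (-1)·((-3)^16 - 1)/(-3 - 1) = (-1)·(43046721 - 1)/(-4) = 10761680.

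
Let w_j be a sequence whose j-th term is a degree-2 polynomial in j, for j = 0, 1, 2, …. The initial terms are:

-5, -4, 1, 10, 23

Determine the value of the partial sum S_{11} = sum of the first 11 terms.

660

1st diffs: 1, 5, 9, 13.
2nd diffs: 4, 4, 4 (constant).
So w_j = 2j^2 - j - 5.
Continuing: …, 40, 61, 86, 115, …, w_{10} = 185.
Summing j = 0..10 (11 terms) gives 660.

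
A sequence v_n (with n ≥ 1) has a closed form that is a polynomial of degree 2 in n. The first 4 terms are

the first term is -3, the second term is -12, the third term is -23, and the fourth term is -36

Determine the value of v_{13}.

1st diffs: -9, -11, -13.
2nd diffs: -2, -2 (constant).
Newton forward-difference form: v_n = -3 + (-9)·C(n-1,1) + (-2)·C(n-1,2).
At n = 13: n-1 = 12, so v_{13} = -3 - 108 - 132 = -243.

-243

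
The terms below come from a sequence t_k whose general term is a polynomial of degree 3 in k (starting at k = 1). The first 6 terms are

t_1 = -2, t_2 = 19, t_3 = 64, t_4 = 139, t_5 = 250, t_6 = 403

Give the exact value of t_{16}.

1st diffs: 21, 45, 75, 111, 153.
2nd diffs: 24, 30, 36, 42.
3rd diffs: 6, 6, 6 (constant).
So t_k = k^3 + 6k^2 - 4k - 5.
Evaluating at k = 16 gives t_{16} = 5563.

5563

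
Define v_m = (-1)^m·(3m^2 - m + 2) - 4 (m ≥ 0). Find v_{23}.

-1570

(-1)^23 = -1; 3m^2 - m + 2 at m=23 is 1566; so v_{23} = -1570.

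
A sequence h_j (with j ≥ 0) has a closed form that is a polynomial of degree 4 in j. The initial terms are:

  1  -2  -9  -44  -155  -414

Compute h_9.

1st diffs: -3, -7, -35, -111, -259.
2nd diffs: -4, -28, -76, -148.
3rd diffs: -24, -48, -72.
4th diffs: -24, -24 (constant).
Newton forward-difference form: h_j = 1 + (-3)·C(j,1) + (-4)·C(j,2) + (-24)·C(j,3) + (-24)·C(j,4).
At j = 9: j = 9, so h_9 = 1 - 27 - 144 - 2016 - 3024 = -5210.

-5210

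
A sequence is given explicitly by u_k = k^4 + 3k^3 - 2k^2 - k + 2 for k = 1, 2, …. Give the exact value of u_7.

u_7 = 1·7^4 + 3·7^3 - 2·7^2 - 1·7 + 2 = 3327.

3327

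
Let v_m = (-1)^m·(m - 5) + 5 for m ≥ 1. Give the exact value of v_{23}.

(-1)^23 = -1; m - 5 at m=23 is 18; so v_{23} = -13.

-13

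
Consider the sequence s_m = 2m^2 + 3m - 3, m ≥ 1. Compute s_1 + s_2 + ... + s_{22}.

8283

Over m = 1..22: Σm = 253, Σm² = 3795.
Total = (2)·3795 + (3)·253 + (-3)·22 = 8283.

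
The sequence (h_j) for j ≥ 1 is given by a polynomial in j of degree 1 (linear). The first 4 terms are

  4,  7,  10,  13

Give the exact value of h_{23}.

1st diffs: 3, 3, 3 (constant).
So h_j = 3j + 1.
Evaluating at j = 23 gives h_{23} = 70.

70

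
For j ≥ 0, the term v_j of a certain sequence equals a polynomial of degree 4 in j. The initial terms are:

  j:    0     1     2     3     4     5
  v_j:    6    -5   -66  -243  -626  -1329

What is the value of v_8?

1st diffs: -11, -61, -177, -383, -703.
2nd diffs: -50, -116, -206, -320.
3rd diffs: -66, -90, -114.
4th diffs: -24, -24 (constant).
Newton forward-difference form: v_j = 6 + (-11)·C(j,1) + (-50)·C(j,2) + (-66)·C(j,3) + (-24)·C(j,4).
At j = 8: j = 8, so v_8 = 6 - 88 - 1400 - 3696 - 1680 = -6858.

-6858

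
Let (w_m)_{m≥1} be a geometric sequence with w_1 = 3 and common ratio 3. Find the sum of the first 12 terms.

w_m = 3·3^(m-1).
S = 3·(3^12 - 1)/(3 - 1) = 3·(531441 - 1)/(2) = 797160.

797160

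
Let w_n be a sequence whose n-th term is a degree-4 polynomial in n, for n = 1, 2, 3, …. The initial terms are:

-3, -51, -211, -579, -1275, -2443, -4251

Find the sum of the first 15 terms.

1st diffs: -48, -160, -368, -696, -1168, -1808.
2nd diffs: -112, -208, -328, -472, -640.
3rd diffs: -96, -120, -144, -168.
4th diffs: -24, -24, -24 (constant).
Newton forward-difference form: w_n = -3 + (-48)·C(n-1,1) + (-112)·C(n-1,2) + (-96)·C(n-1,3) + (-24)·C(n-1,4).
Continuing: …, -6891, -10579, -15555, -22083, …, w_{15} = -69835.
Summing n = 1..15 (15 terms) gives -259157.

-259157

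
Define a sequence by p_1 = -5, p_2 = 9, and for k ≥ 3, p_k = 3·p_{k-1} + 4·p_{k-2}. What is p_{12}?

3355449

Applying the relation repeatedly:
p_3 = 7;  p_4 = 57;  p_5 = 199;  p_6 = 825;  p_7 = 3271;  p_8 = 13113;  p_9 = 52423;  p_{10} = 209721;  p_{11} = 838855;  p_{12} = 3355449.
(Characteristic roots are 4 and -1.)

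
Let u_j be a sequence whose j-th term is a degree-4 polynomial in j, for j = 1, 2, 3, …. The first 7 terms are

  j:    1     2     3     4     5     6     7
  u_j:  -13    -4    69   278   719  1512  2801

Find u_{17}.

91811

1st diffs: 9, 73, 209, 441, 793, 1289.
2nd diffs: 64, 136, 232, 352, 496.
3rd diffs: 72, 96, 120, 144.
4th diffs: 24, 24, 24 (constant).
Newton forward-difference form: u_j = -13 + 9·C(j-1,1) + 64·C(j-1,2) + 72·C(j-1,3) + 24·C(j-1,4).
At j = 17: j-1 = 16, so u_{17} = -13 + 144 + 7680 + 40320 + 43680 = 91811.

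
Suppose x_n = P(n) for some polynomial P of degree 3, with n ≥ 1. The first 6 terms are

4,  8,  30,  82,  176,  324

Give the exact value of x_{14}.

1st diffs: 4, 22, 52, 94, 148.
2nd diffs: 18, 30, 42, 54.
3rd diffs: 12, 12, 12 (constant).
So x_n = 2n^3 - 3n^2 - n + 6.
Evaluating at n = 14 gives x_{14} = 4892.

4892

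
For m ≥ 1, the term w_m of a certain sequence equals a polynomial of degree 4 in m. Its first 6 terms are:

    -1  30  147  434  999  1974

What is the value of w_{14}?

1st diffs: 31, 117, 287, 565, 975.
2nd diffs: 86, 170, 278, 410.
3rd diffs: 84, 108, 132.
4th diffs: 24, 24 (constant).
Newton forward-difference form: w_m = -1 + 31·C(m-1,1) + 86·C(m-1,2) + 84·C(m-1,3) + 24·C(m-1,4).
At m = 14: m-1 = 13, so w_{14} = -1 + 403 + 6708 + 24024 + 17160 = 48294.

48294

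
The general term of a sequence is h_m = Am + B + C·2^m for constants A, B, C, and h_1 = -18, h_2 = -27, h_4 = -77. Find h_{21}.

-8388638

The three given values yield: A + B + 2C = -18; 2A + B + 4C = -27; 4A + B + 16C = -77.
Subtracting the first from the second: A + 2C = -9.
Subtracting the second from the third: 2A + 12C = -50.
Solving: C = -4, A = -1, then B = -9.
So h_m = -1·m + (-9) + (-4)·2^m; at m=21 this is -8388638.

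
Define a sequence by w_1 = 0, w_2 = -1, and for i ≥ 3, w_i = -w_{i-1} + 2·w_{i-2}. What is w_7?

Compute successive terms:
w_3 = 1, w_4 = -3, w_5 = 5, w_6 = -11, w_7 = 21.
(Characteristic roots are 1 and -2.)

21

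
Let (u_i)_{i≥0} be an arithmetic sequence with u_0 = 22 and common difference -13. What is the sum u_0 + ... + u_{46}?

-13019

u_i = 22 + (i - 0)·(-13).
u_{46} = -576; S = 47·(22 + (-576))/2 = -13019.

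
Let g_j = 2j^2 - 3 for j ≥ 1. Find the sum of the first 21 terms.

Over j = 1..21: Σj = 231, Σj² = 3311.
Total = (2)·3311 + (-3)·21 = 6559.

6559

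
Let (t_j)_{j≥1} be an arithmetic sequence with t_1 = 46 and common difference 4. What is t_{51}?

246

t_j = 46 + (j - 1)·4.
t_{51} = 46 + 50·4 = 246.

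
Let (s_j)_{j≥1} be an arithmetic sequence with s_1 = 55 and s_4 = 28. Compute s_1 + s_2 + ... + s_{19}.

-494

Common difference d = (28 - 55) / (4 - 1) = -9.
s_j = 55 + (j - 1)·(-9).
s_{19} = -107; S = 19·(55 + (-107))/2 = -494.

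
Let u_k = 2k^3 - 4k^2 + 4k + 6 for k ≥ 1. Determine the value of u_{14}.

u_{14} = 2·14^3 - 4·14^2 + 4·14 + 6 = 4766.

4766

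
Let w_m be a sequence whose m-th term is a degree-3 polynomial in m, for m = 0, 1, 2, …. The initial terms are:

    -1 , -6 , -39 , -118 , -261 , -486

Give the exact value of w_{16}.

1st diffs: -5, -33, -79, -143, -225.
2nd diffs: -28, -46, -64, -82.
3rd diffs: -18, -18, -18 (constant).
So w_m = -3m^3 - 5m^2 + 3m - 1.
Evaluating at m = 16 gives w_{16} = -13521.

-13521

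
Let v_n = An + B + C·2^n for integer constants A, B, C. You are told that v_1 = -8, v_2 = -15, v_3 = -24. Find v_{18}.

At n = 1, 2, 3: A + B + 2C = -8; 2A + B + 4C = -15; 3A + B + 8C = -24.
Subtracting the first from the second: A + 2C = -7.
Subtracting the second from the third: A + 4C = -9.
Solving: C = -1, A = -5, then B = -1.
So v_n = -5·n + (-1) + (-1)·2^n; at n=18 this is -262235.

-262235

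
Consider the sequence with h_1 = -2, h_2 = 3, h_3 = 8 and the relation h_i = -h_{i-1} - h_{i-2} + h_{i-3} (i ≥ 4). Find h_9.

18

h_4 = -13; h_5 = 8; h_6 = 13; h_7 = -34; h_8 = 29; h_9 = 18.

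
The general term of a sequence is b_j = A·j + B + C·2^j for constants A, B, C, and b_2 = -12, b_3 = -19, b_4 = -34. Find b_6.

-128

Write the equations: 2A + B + 4C = -12; 3A + B + 8C = -19; 4A + B + 16C = -34.
Subtracting the first from the second: A + 4C = -7.
Subtracting the second from the third: A + 8C = -15.
Solving: C = -2, A = 1, then B = -6.
So b_j = 1·j + (-6) + (-2)·2^j; at j=6 this is -128.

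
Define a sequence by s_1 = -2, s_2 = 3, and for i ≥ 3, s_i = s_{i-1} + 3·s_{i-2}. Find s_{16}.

29814

Compute successive terms:
s_3 = -3  s_4 = 6  s_5 = -3  …  s_{13} = 2382  s_{14} = 5667  s_{15} = 12813  s_{16} = 29814.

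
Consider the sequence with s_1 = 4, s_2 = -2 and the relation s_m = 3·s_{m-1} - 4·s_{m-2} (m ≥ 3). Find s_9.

Step forward from the initial values:
s_3 = -22  s_4 = -58  s_5 = -86  s_6 = -26  s_7 = 266  s_8 = 902  s_9 = 1642.

1642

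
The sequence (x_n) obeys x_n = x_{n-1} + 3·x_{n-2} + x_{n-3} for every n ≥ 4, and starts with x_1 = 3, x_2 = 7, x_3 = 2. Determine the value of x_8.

658

Applying the relation repeatedly:
x_4 = 26; x_5 = 39; x_6 = 119; x_7 = 262; x_8 = 658.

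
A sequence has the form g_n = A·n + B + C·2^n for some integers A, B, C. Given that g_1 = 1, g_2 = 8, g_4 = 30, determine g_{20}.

Write the equations: A + B + 2C = 1; 2A + B + 4C = 8; 4A + B + 16C = 30.
Subtracting the first from the second: A + 2C = 7.
Subtracting the second from the third: 2A + 12C = 22.
Solving: C = 1, A = 5, then B = -6.
Hence g_{20} = 5·20 + (-6) + 1·1048576 = 1048670.

1048670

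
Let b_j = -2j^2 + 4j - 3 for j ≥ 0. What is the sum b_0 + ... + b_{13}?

Over j = 0..13: Σj = 91, Σj² = 819.
Total = (-2)·819 + (4)·91 + (-3)·14 = -1316.

-1316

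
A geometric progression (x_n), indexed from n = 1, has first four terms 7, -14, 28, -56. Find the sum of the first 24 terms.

-39146835

Common ratio r = -2.
x_n = 7·(-2)^(n-1).
S = 7·((-2)^24 - 1)/(-2 - 1) = 7·(16777216 - 1)/(-3) = -39146835.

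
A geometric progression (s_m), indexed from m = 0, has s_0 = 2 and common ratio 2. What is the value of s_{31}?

s_m = 2·2^(m-0).
s_{31} = 2·2^31 = 4294967296.

4294967296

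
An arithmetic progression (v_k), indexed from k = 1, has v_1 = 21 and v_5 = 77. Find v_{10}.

147

Common difference d = (77 - 21) / (5 - 1) = 14.
v_k = 21 + (k - 1)·14.
v_{10} = 21 + 9·14 = 147.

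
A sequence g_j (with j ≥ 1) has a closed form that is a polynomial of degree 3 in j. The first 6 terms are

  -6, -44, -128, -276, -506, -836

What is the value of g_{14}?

1st diffs: -38, -84, -148, -230, -330.
2nd diffs: -46, -64, -82, -100.
3rd diffs: -18, -18, -18 (constant).
Newton forward-difference form: g_j = -6 + (-38)·C(j-1,1) + (-46)·C(j-1,2) + (-18)·C(j-1,3).
At j = 14: j-1 = 13, so g_{14} = -6 - 494 - 3588 - 5148 = -9236.

-9236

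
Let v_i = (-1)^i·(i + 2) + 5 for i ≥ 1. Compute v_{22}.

(-1)^22 = 1; i + 2 at i=22 is 24; so v_{22} = 29.

29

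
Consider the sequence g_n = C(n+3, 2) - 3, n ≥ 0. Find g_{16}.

C(19, 2) = 171, so g_{16} = 168.

168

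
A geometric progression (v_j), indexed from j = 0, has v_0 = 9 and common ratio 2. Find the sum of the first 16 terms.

589815

v_j = 9·2^(j-0).
S = 9·(2^16 - 1)/(2 - 1) = 9·(65536 - 1)/(1) = 589815.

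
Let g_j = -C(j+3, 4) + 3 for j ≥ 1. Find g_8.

-327

C(11, 4) = 330, so g_8 = -327.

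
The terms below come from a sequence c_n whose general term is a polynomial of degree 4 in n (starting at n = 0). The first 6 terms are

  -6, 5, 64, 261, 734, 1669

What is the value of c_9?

1st diffs: 11, 59, 197, 473, 935.
2nd diffs: 48, 138, 276, 462.
3rd diffs: 90, 138, 186.
4th diffs: 48, 48 (constant).
Newton forward-difference form: c_n = -6 + 11·C(n,1) + 48·C(n,2) + 90·C(n,3) + 48·C(n,4).
At n = 9: n = 9, so c_9 = -6 + 99 + 1728 + 7560 + 6048 = 15429.

15429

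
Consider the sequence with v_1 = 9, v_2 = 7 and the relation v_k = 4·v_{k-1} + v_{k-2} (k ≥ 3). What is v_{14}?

Applying the relation repeatedly:
v_3 = 37; v_4 = 155; v_5 = 657; …; v_{11} = 3796021; v_{12} = 16080203; v_{13} = 68116833; v_{14} = 288547535.

288547535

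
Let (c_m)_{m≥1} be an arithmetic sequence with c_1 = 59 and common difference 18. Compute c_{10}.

c_m = 59 + (m - 1)·18.
c_{10} = 59 + 9·18 = 221.

221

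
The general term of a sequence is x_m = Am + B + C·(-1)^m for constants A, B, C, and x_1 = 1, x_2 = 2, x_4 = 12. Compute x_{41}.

The three given values yield: A + B - C = 1; 2A + B + C = 2; 4A + B + C = 12.
Subtracting the first from the second: A + 2C = 1.
Subtracting the second from the third: 2A = 10.
Solving: C = -2, A = 5, then B = -6.
Hence x_{41} = 5·41 + (-6) + (-2)·(-1) = 201.

201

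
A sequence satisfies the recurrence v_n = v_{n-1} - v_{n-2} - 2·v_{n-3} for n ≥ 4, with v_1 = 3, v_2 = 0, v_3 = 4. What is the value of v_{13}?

-186

Applying the relation repeatedly:
v_4 = -2; v_5 = -6; v_6 = -12; v_7 = -2; v_8 = 22; v_9 = 48; v_{10} = 30; v_{11} = -62; v_{12} = -188; v_{13} = -186.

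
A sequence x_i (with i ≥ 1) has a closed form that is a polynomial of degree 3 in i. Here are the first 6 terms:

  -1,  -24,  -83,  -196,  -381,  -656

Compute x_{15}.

-10151

1st diffs: -23, -59, -113, -185, -275.
2nd diffs: -36, -54, -72, -90.
3rd diffs: -18, -18, -18 (constant).
So x_i = -3i^3 - 2i + 4.
Evaluating at i = 15 gives x_{15} = -10151.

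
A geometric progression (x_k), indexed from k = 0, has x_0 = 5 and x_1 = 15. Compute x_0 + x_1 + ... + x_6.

5465

Common ratio r = 3.
x_k = 5·3^(k-0).
S = 5·(3^7 - 1)/(3 - 1) = 5·(2187 - 1)/(2) = 5465.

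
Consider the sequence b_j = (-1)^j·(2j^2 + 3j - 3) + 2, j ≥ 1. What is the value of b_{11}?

-270

(-1)^11 = -1; 2j^2 + 3j - 3 at j=11 is 272; so b_{11} = -270.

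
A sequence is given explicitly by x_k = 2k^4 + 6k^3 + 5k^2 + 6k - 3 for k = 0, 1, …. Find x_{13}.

x_{13} = 2·13^4 + 6·13^3 + 5·13^2 + 6·13 - 3 = 71224.

71224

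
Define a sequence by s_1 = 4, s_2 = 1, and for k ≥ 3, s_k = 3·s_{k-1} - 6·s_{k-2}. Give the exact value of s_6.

171

Applying the relation repeatedly:
s_3 = -21  s_4 = -69  s_5 = -81  s_6 = 171.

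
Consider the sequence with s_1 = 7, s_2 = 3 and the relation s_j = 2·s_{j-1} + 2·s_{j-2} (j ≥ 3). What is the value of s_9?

Step forward from the initial values:
s_3 = 20; s_4 = 46; s_5 = 132; s_6 = 356; s_7 = 976; s_8 = 2664; s_9 = 7280.

7280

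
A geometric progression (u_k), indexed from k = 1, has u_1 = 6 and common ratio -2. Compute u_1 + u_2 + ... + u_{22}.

-8388606

u_k = 6·(-2)^(k-1).
S = 6·((-2)^22 - 1)/(-2 - 1) = 6·(4194304 - 1)/(-3) = -8388606.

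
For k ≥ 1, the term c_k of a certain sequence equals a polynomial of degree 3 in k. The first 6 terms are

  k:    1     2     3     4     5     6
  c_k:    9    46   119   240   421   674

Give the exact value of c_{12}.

1st diffs: 37, 73, 121, 181, 253.
2nd diffs: 36, 48, 60, 72.
3rd diffs: 12, 12, 12 (constant).
Newton forward-difference form: c_k = 9 + 37·C(k-1,1) + 36·C(k-1,2) + 12·C(k-1,3).
At k = 12: k-1 = 11, so c_{12} = 9 + 407 + 1980 + 1980 = 4376.

4376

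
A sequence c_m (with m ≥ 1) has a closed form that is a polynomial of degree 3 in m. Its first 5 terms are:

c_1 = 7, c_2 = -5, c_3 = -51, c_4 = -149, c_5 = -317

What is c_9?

1st diffs: -12, -46, -98, -168.
2nd diffs: -34, -52, -70.
3rd diffs: -18, -18 (constant).
So c_m = -3m^3 + m^2 + 6m + 3.
Evaluating at m = 9 gives c_9 = -2049.

-2049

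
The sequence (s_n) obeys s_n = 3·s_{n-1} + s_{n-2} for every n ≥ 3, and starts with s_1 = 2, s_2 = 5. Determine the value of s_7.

2018

Iterate the recurrence:
s_3 = 17  s_4 = 56  s_5 = 185  s_6 = 611  s_7 = 2018.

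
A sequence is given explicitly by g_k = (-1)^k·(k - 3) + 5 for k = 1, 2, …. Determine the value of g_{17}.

-9

(-1)^17 = -1; k - 3 at k=17 is 14; so g_{17} = -9.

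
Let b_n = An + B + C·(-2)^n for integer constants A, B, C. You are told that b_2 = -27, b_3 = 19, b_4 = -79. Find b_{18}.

-1048619

Write the equations: 2A + B + 4C = -27; 3A + B - 8C = 19; 4A + B + 16C = -79.
Subtracting the first from the second: A - 12C = 46.
Subtracting the second from the third: A + 24C = -98.
Solving: C = -4, A = -2, then B = -7.
So b_n = -2·n + (-7) + (-4)·(-2)^n; at n=18 this is -1048619.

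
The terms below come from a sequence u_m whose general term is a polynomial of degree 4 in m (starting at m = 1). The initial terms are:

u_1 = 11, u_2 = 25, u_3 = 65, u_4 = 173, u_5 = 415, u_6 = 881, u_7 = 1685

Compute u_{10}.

1st diffs: 14, 40, 108, 242, 466, 804.
2nd diffs: 26, 68, 134, 224, 338.
3rd diffs: 42, 66, 90, 114.
4th diffs: 24, 24, 24 (constant).
Newton forward-difference form: u_m = 11 + 14·C(m-1,1) + 26·C(m-1,2) + 42·C(m-1,3) + 24·C(m-1,4).
At m = 10: m-1 = 9, so u_{10} = 11 + 126 + 936 + 3528 + 3024 = 7625.

7625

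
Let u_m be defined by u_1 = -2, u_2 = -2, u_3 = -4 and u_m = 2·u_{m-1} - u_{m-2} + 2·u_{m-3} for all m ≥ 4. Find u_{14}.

-9830

Applying the relation repeatedly:
u_4 = -10;  u_5 = -20;  u_6 = -38;  …;  u_{11} = -1228;  u_{12} = -2458;  u_{13} = -4916;  u_{14} = -9830.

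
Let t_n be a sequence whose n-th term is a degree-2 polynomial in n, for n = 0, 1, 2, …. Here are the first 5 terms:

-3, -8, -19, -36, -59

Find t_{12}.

1st diffs: -5, -11, -17, -23.
2nd diffs: -6, -6, -6 (constant).
So t_n = -3n^2 - 2n - 3.
Evaluating at n = 12 gives t_{12} = -459.

-459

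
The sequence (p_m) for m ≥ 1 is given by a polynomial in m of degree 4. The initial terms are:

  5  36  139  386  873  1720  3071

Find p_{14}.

43776

1st diffs: 31, 103, 247, 487, 847, 1351.
2nd diffs: 72, 144, 240, 360, 504.
3rd diffs: 72, 96, 120, 144.
4th diffs: 24, 24, 24 (constant).
So p_m = m^4 + 2m^3 - m^2 + 5m - 2.
Evaluating at m = 14 gives p_{14} = 43776.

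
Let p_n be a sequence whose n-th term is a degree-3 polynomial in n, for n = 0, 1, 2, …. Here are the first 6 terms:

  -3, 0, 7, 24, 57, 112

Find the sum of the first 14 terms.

1st diffs: 3, 7, 17, 33, 55.
2nd diffs: 4, 10, 16, 22.
3rd diffs: 6, 6, 6 (constant).
So p_n = n^3 - n^2 + 3n - 3.
Continuing: …, 195, 312, 469, 672, …, p_{13} = 2064.
Summing n = 0..13 (14 terms) gives 7693.

7693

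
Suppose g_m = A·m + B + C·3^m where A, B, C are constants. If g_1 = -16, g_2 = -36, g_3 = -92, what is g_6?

Write the equations: A + B + 3C = -16; 2A + B + 9C = -36; 3A + B + 27C = -92.
Subtracting the first from the second: A + 6C = -20.
Subtracting the second from the third: A + 18C = -56.
Solving: C = -3, A = -2, then B = -5.
Therefore g_6 = -12 + (-5) + (-3)·729 = -2204.

-2204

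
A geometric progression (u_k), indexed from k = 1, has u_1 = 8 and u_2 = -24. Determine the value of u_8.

Common ratio r = -3.
u_k = 8·(-3)^(k-1).
u_8 = 8·(-3)^7 = -17496.

-17496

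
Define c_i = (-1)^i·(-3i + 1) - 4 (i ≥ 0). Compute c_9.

22

(-1)^9 = -1; -3i + 1 at i=9 is -26; so c_9 = 22.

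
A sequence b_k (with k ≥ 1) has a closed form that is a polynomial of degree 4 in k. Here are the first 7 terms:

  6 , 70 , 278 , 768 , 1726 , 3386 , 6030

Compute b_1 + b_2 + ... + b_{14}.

1st diffs: 64, 208, 490, 958, 1660, 2644.
2nd diffs: 144, 282, 468, 702, 984.
3rd diffs: 138, 186, 234, 282.
4th diffs: 48, 48, 48 (constant).
Newton forward-difference form: b_k = 6 + 64·C(k-1,1) + 144·C(k-1,2) + 138·C(k-1,3) + 48·C(k-1,4).
Continuing: …, 9988, 15638, 23406, 33766, …, b_{14} = 85858.
Summing k = 1..14 (14 terms) gives 292558.

292558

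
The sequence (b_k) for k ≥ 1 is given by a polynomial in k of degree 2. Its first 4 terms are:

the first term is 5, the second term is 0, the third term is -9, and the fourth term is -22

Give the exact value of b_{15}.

1st diffs: -5, -9, -13.
2nd diffs: -4, -4 (constant).
Newton forward-difference form: b_k = 5 + (-5)·C(k-1,1) + (-4)·C(k-1,2).
At k = 15: k-1 = 14, so b_{15} = 5 - 70 - 364 = -429.

-429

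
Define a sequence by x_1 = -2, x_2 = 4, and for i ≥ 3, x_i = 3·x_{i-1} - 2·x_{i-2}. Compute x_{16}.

Iterate the recurrence:
x_3 = 16  x_4 = 40  x_5 = 88  …  x_{13} = 24568  x_{14} = 49144  x_{15} = 98296  x_{16} = 196600.
(Characteristic roots are 2 and 1.)

196600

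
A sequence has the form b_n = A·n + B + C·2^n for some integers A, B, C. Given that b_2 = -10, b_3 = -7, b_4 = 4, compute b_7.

213

Write the equations: 2A + B + 4C = -10; 3A + B + 8C = -7; 4A + B + 16C = 4.
Subtracting the first from the second: A + 4C = 3.
Subtracting the second from the third: A + 8C = 11.
Solving: C = 2, A = -5, then B = -8.
Hence b_7 = -5·7 + (-8) + 2·128 = 213.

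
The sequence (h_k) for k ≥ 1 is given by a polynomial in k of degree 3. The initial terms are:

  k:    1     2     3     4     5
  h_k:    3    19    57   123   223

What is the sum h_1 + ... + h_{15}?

19925

1st diffs: 16, 38, 66, 100.
2nd diffs: 22, 28, 34.
3rd diffs: 6, 6 (constant).
So h_k = k^3 + 5k^2 - 6k + 3.
Continuing: …, 363, 549, 787, 1083, …, h_{15} = 4413.
Summing k = 1..15 (15 terms) gives 19925.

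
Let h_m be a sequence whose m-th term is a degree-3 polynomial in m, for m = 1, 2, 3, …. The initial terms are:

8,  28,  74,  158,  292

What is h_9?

1st diffs: 20, 46, 84, 134.
2nd diffs: 26, 38, 50.
3rd diffs: 12, 12 (constant).
So h_m = 2m^3 + m^2 + 3m + 2.
Evaluating at m = 9 gives h_9 = 1568.

1568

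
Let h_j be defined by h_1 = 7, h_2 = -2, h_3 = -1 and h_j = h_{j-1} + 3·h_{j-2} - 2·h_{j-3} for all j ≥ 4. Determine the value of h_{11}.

-1852

Step forward from the initial values:
h_4 = -21, h_5 = -20, h_6 = -81, h_7 = -99, h_8 = -302, h_9 = -437, h_{10} = -1145, h_{11} = -1852.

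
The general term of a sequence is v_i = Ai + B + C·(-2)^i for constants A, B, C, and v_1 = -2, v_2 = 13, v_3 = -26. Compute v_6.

Plug in i = 1, 2, 3: A + B - 2C = -2; 2A + B + 4C = 13; 3A + B - 8C = -26.
Subtracting the first from the second: A + 6C = 15.
Subtracting the second from the third: A - 12C = -39.
Solving: C = 3, A = -3, then B = 7.
Therefore v_6 = -18 + 7 + 3·64 = 181.

181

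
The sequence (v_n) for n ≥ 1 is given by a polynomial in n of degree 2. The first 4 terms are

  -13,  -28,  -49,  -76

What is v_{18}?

-1084

1st diffs: -15, -21, -27.
2nd diffs: -6, -6 (constant).
Newton forward-difference form: v_n = -13 + (-15)·C(n-1,1) + (-6)·C(n-1,2).
At n = 18: n-1 = 17, so v_{18} = -13 - 255 - 816 = -1084.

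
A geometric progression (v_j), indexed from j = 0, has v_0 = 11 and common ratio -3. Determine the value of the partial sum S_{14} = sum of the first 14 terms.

-13153162

v_j = 11·(-3)^(j-0).
S = 11·((-3)^14 - 1)/(-3 - 1) = 11·(4782969 - 1)/(-4) = -13153162.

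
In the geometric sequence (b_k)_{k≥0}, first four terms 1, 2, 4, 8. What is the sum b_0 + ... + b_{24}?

33554431

Common ratio r = 2.
b_k = 1·2^(k-0).
S = 1·(2^25 - 1)/(2 - 1) = 1·(33554432 - 1)/(1) = 33554431.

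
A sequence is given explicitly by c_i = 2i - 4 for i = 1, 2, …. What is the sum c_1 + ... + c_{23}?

Over i = 1..23: Σi = 276.
Total = (2)·276 + (-4)·23 = 460.

460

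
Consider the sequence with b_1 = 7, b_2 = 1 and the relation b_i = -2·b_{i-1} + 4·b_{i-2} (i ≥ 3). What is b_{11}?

Iterate the recurrence:
b_3 = 26;  b_4 = -48;  b_5 = 200;  b_6 = -592;  b_7 = 1984;  b_8 = -6336;  b_9 = 20608;  b_{10} = -66560;  b_{11} = 215552.

215552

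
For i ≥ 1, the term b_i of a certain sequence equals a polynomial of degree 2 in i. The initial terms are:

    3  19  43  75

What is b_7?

219

1st diffs: 16, 24, 32.
2nd diffs: 8, 8 (constant).
Newton forward-difference form: b_i = 3 + 16·C(i-1,1) + 8·C(i-1,2).
At i = 7: i-1 = 6, so b_7 = 3 + 96 + 120 = 219.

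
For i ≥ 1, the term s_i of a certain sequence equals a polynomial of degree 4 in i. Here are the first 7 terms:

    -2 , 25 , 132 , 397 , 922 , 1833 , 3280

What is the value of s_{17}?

97390

1st diffs: 27, 107, 265, 525, 911, 1447.
2nd diffs: 80, 158, 260, 386, 536.
3rd diffs: 78, 102, 126, 150.
4th diffs: 24, 24, 24 (constant).
So s_i = i^4 + 3i^3 - 3i^2 - 3.
Evaluating at i = 17 gives s_{17} = 97390.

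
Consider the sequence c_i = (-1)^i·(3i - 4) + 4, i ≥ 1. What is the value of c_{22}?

(-1)^22 = 1; 3i - 4 at i=22 is 62; so c_{22} = 66.

66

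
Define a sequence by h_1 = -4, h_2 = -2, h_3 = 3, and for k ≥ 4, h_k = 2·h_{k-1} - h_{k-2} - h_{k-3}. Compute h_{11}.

-228

h_4 = 12, h_5 = 23, h_6 = 31, h_7 = 27, h_8 = 0, h_9 = -58, h_{10} = -143, h_{11} = -228.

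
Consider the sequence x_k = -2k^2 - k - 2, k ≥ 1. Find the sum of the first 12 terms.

-1402

Over k = 1..12: Σk = 78, Σk² = 650.
Total = (-2)·650 + (-1)·78 + (-2)·12 = -1402.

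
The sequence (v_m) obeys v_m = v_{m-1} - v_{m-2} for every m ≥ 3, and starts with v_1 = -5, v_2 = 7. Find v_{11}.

-7

Applying the relation repeatedly:
v_3 = 12; v_4 = 5; v_5 = -7; v_6 = -12; v_7 = -5; v_8 = 7; v_9 = 12; v_{10} = 5; v_{11} = -7.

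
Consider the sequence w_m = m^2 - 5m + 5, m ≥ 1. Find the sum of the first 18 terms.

Over m = 1..18: Σm = 171, Σm² = 2109.
Total = (1)·2109 + (-5)·171 + (5)·18 = 1344.

1344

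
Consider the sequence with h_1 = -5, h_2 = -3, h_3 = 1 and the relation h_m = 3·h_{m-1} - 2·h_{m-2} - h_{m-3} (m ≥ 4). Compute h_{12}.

h_4 = 14; h_5 = 43; h_6 = 100; h_7 = 200; h_8 = 357; h_9 = 571; h_{10} = 799; h_{11} = 898; h_{12} = 525.

525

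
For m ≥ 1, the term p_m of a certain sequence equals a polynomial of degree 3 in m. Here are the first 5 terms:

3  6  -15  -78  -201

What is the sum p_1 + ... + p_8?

1st diffs: 3, -21, -63, -123.
2nd diffs: -24, -42, -60.
3rd diffs: -18, -18 (constant).
Newton forward-difference form: p_m = 3 + 3·C(m-1,1) + (-24)·C(m-1,2) + (-18)·C(m-1,3).
Continuing: -402, -699, -1110.
Summing m = 1..8 (8 terms) gives -2496.

-2496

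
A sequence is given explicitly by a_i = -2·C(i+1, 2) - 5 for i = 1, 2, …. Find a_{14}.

C(15, 2) = 105, so a_{14} = -215.

-215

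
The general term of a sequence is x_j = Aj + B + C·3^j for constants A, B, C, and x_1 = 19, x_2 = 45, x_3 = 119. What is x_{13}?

Write the equations: A + B + 3C = 19; 2A + B + 9C = 45; 3A + B + 27C = 119.
Subtracting the first from the second: A + 6C = 26.
Subtracting the second from the third: A + 18C = 74.
Solving: C = 4, A = 2, then B = 5.
Hence x_{13} = 2·13 + 5 + 4·1594323 = 6377323.

6377323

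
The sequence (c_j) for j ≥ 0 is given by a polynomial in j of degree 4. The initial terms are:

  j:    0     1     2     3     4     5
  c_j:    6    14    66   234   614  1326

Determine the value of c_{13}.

1st diffs: 8, 52, 168, 380, 712.
2nd diffs: 44, 116, 212, 332.
3rd diffs: 72, 96, 120.
4th diffs: 24, 24 (constant).
Newton forward-difference form: c_j = 6 + 8·C(j,1) + 44·C(j,2) + 72·C(j,3) + 24·C(j,4).
At j = 13: j = 13, so c_{13} = 6 + 104 + 3432 + 20592 + 17160 = 41294.

41294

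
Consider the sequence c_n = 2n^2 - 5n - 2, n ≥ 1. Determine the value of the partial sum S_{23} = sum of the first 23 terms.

Over n = 1..23: Σn = 276, Σn² = 4324.
Total = (2)·4324 + (-5)·276 + (-2)·23 = 7222.

7222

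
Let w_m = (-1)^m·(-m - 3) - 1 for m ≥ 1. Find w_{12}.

-16

(-1)^12 = 1; -m - 3 at m=12 is -15; so w_{12} = -16.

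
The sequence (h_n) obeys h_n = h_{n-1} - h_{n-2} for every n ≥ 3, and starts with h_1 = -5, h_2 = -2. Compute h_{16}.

5

Compute successive terms:
h_3 = 3  h_4 = 5  h_5 = 2  …  h_{13} = -5  h_{14} = -2  h_{15} = 3  h_{16} = 5.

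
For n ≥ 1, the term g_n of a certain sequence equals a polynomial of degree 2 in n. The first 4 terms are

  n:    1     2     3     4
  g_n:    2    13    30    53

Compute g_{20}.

1st diffs: 11, 17, 23.
2nd diffs: 6, 6 (constant).
Newton forward-difference form: g_n = 2 + 11·C(n-1,1) + 6·C(n-1,2).
At n = 20: n-1 = 19, so g_{20} = 2 + 209 + 1026 = 1237.

1237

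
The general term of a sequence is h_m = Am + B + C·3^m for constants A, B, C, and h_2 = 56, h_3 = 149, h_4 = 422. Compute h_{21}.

The three given values yield: 2A + B + 9C = 56; 3A + B + 27C = 149; 4A + B + 81C = 422.
Subtracting the first from the second: A + 18C = 93.
Subtracting the second from the third: A + 54C = 273.
Solving: C = 5, A = 3, then B = 5.
So h_m = 3·m + 5 + 5·3^m; at m=21 this is 52301766083.

52301766083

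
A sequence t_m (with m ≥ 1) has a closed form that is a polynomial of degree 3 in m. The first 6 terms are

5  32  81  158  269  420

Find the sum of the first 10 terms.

5165

1st diffs: 27, 49, 77, 111, 151.
2nd diffs: 22, 28, 34, 40.
3rd diffs: 6, 6, 6 (constant).
So t_m = m^3 + 5m^2 + 5m - 6.
Continuing: 617, 866, 1173, 1544.
Summing m = 1..10 (10 terms) gives 5165.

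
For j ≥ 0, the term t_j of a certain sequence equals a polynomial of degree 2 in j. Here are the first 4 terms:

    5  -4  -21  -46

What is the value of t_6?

-169

1st diffs: -9, -17, -25.
2nd diffs: -8, -8 (constant).
So t_j = -4j^2 - 5j + 5.
Evaluating at j = 6 gives t_6 = -169.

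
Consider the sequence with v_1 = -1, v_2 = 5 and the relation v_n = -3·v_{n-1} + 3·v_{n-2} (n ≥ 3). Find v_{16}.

Step forward from the initial values:
v_3 = -18;  v_4 = 69;  v_5 = -261;  …;  v_{13} = -11145681;  v_{14} = 42256485;  v_{15} = -160206498;  v_{16} = 607388949.

607388949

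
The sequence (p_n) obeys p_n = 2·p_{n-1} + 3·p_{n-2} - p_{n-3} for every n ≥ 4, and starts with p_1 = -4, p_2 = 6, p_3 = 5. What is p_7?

Step forward from the initial values:
p_4 = 32; p_5 = 73; p_6 = 237; p_7 = 661.

661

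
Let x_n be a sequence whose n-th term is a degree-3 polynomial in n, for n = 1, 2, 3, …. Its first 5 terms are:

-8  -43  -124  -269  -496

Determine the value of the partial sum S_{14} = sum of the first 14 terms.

1st diffs: -35, -81, -145, -227.
2nd diffs: -46, -64, -82.
3rd diffs: -18, -18 (constant).
Newton forward-difference form: x_n = -8 + (-35)·C(n-1,1) + (-46)·C(n-1,2) + (-18)·C(n-1,3).
Continuing: …, -823, -1268, -1849, -2584, …, x_{14} = -9199.
Summing n = 1..14 (14 terms) gives -38059.

-38059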